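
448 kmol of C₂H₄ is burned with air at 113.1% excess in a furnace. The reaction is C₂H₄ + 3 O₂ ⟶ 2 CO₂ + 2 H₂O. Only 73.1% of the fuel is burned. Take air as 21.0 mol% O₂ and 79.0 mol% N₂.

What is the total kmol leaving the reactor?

Stoichiometric O₂ = 3 × 448 = 1344 kmol; O₂ fed = 1344 × 2.131 = 2864 kmol.
N₂ fed = 2864 × 79/21 = 10770 kmol.
Fuel reacted = 0.731 × 448 → ξ = 327.5 kmol.
Outlet (n = n₀ + ν ξ):
  C₂H₄: 448 − 1(327.5) = 120.5
  O₂: 2864 − 3(327.5) = 1882
  N₂: 10770 (inert)
  CO₂: 0 + 2(327.5) = 655
  H₂O: 0 + 2(327.5) = 655
Total out = 120.5 + 1882 + 10770 + 655 + 655 = 14090 kmol.

14100 kmol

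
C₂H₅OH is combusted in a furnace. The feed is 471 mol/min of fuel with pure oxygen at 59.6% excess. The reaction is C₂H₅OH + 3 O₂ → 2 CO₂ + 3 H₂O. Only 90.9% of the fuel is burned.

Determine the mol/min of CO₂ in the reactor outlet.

Stoichiometric O₂ = 3 × 471 = 1413 mol/min; O₂ fed = 1413 × 1.596 = 2255 mol/min.
Fuel reacted = 0.909 × 471 → ξ = 428.1 mol/min.
Outlet (n = n₀ + ν ξ):
  C₂H₅OH: 471 − 1(428.1) = 42.86
  O₂: 2255 − 3(428.1) = 970.7
  CO₂: 0 + 2(428.1) = 856.3
  H₂O: 0 + 3(428.1) = 1284

856 mol/min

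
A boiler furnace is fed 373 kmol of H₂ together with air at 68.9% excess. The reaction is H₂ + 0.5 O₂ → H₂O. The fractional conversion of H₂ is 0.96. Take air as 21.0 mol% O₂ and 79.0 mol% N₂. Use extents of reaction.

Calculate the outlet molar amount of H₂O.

358 kmol

Stoichiometric O₂ = 0.5 × 373 = 186.5 kmol; O₂ fed = 186.5 × 1.689 = 315 kmol.
N₂ fed = 315 × 79/21 = 1185 kmol.
Fuel reacted = 0.96 × 373 → ξ = 358.1 kmol.
Outlet (n = n₀ + ν ξ):
  H₂: 373 − 1(358.1) = 14.92
  O₂: 315 − 0.5(358.1) = 136
  N₂: 1185 (inert)
  H₂O: 0 + 1(358.1) = 358.1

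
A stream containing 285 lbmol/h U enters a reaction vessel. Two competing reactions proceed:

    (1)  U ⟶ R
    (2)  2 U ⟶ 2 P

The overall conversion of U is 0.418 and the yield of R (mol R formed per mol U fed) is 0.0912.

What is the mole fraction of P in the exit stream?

Yield of R: 1ξ₁ / 285 = 0.0912 → ξ₁ = 25.99 lbmol/h.
Conversion of U: 1ξ₁ + 2ξ₂ = 0.418 × 285 = 119.1 → ξ₂ = 46.57 lbmol/h.
Outlet amounts (n = n₀ + Σ ν·ξ):
  U: 285 − 1(25.99) − 2(46.57) = 165.9
  R: 0 + 1(25.99) = 25.99
  P: 0 + 2(46.57) = 93.14
Total out = 285 lbmol/h; y_P = 93.14 / 285 = 0.3268.

0.327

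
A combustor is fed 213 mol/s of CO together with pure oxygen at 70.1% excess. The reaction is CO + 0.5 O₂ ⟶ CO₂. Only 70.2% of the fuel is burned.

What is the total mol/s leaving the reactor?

Stoichiometric O₂ = 0.5 × 213 = 106.5 mol/s; O₂ fed = 106.5 × 1.701 = 181.2 mol/s.
Fuel reacted = 0.702 × 213 → ξ = 149.5 mol/s.
Outlet (n = n₀ + ν ξ):
  CO: 213 − 1(149.5) = 63.47
  O₂: 181.2 − 0.5(149.5) = 106.4
  CO₂: 0 + 1(149.5) = 149.5
Total out = 63.47 + 106.4 + 149.5 = 319.4 mol/s.

319 mol/s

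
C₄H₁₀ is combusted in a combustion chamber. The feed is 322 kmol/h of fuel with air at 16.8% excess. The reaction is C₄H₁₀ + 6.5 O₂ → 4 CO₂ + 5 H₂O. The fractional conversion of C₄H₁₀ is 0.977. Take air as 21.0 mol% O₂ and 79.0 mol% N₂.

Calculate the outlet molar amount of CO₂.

1260 kmol/h

Stoichiometric O₂ = 6.5 × 322 = 2093 kmol/h; O₂ fed = 2093 × 1.168 = 2445 kmol/h.
N₂ fed = 2445 × 79/21 = 9196 kmol/h.
Fuel reacted = 0.977 × 322 → ξ = 314.6 kmol/h.
Outlet (n = n₀ + ν ξ):
  C₄H₁₀: 322 − 1(314.6) = 7.406
  O₂: 2445 − 6.5(314.6) = 399.8
  N₂: 9196 (inert)
  CO₂: 0 + 4(314.6) = 1258
  H₂O: 0 + 5(314.6) = 1573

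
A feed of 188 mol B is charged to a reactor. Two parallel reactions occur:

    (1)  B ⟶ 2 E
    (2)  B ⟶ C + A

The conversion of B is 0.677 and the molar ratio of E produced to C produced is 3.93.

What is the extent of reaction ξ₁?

ξ₁ = 84.3 mol

Conversion of B: B consumed = 0.677 × 188 = 127.3 mol = 1ξ₁ + 1ξ₂.
Selectivity: 2ξ₁ / (1ξ₂) = 3.93 → ξ₁ = 1.965 ξ₂.
Substitute: (1·1.965 + 1) ξ₂ = 127.3 → ξ₂ = 42.93 mol, ξ₁ = 84.35 mol.
Outlet amounts (n = n₀ + Σ ν·ξ):
  B: 188 − 1(84.35) − 1(42.93) = 60.72
  E: 0 + 2(84.35) = 168.7
  C: 0 + 1(42.93) = 42.93
  A: 0 + 1(42.93) = 42.93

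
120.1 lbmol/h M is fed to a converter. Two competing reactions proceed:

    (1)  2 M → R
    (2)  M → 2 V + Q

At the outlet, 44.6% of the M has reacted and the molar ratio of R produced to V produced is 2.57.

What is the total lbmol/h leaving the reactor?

Conversion of M: M consumed = 0.446 × 120.1 = 53.56 lbmol/h = 2ξ₁ + 1ξ₂.
Selectivity: 1ξ₁ / (2ξ₂) = 2.57 → ξ₁ = 5.14 ξ₂.
Substitute: (2·5.14 + 1) ξ₂ = 53.56 → ξ₂ = 4.749 lbmol/h, ξ₁ = 24.41 lbmol/h.
Outlet amounts (n = n₀ + Σ ν·ξ):
  M: 120.1 − 2(24.41) − 1(4.749) = 66.54
  R: 0 + 1(24.41) = 24.41
  V: 0 + 2(4.749) = 9.497
  Q: 0 + 1(4.749) = 4.749
Total out = 66.54 + 24.41 + 9.497 + 4.749 = 105.2 lbmol/h.

105 lbmol/h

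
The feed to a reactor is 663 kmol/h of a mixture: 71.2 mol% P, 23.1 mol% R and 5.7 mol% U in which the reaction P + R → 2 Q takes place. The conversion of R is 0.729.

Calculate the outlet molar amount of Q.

R reacted = 0.729 × 153.2 = 111.6 kmol/h; ν_R = −1, so ξ = 111.6/1 = 111.6 kmol/h.
Outlet amounts (n = n₀ + ν ξ):
  P: 472.1 − 1(111.6) = 360.4
  R: 153.2 − 1(111.6) = 41.5
  Q: 0 + 2(111.6) = 223.3
  U: 37.79 (inert)

223 kmol/h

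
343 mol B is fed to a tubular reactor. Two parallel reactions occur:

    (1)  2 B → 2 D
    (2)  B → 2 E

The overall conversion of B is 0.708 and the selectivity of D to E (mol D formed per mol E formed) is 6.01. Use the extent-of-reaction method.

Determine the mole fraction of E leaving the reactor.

0.103

Conversion of B: B consumed = 0.708 × 343 = 242.8 mol = 2ξ₁ + 1ξ₂.
Selectivity: 2ξ₁ / (2ξ₂) = 6.01 → ξ₁ = 6.01 ξ₂.
Substitute: (2·6.01 + 1) ξ₂ = 242.8 → ξ₂ = 18.65 mol, ξ₁ = 112.1 mol.
Outlet amounts (n = n₀ + Σ ν·ξ):
  B: 343 − 2(112.1) − 1(18.65) = 100.2
  D: 0 + 2(112.1) = 224.2
  E: 0 + 2(18.65) = 37.3
Total out = 361.7 mol; y_E = 37.3 / 361.7 = 0.1031.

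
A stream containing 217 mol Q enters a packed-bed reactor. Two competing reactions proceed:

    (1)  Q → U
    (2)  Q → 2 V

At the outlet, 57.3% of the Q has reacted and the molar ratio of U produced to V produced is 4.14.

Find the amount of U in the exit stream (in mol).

Conversion of Q: Q consumed = 0.573 × 217 = 124.3 mol = 1ξ₁ + 1ξ₂.
Selectivity: 1ξ₁ / (2ξ₂) = 4.14 → ξ₁ = 8.28 ξ₂.
Substitute: (1·8.28 + 1) ξ₂ = 124.3 → ξ₂ = 13.4 mol, ξ₁ = 110.9 mol.
Outlet amounts (n = n₀ + Σ ν·ξ):
  Q: 217 − 1(110.9) − 1(13.4) = 92.66
  U: 0 + 1(110.9) = 110.9
  V: 0 + 2(13.4) = 26.8

111 mol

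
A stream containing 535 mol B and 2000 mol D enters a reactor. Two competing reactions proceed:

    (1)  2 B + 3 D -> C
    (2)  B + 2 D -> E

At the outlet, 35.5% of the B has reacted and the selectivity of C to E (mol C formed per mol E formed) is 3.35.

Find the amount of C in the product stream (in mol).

Conversion of B: B consumed = 0.355 × 535 = 189.9 mol = 2ξ₁ + 1ξ₂.
Selectivity: 1ξ₁ / (1ξ₂) = 3.35 → ξ₁ = 3.35 ξ₂.
Substitute: (2·3.35 + 1) ξ₂ = 189.9 → ξ₂ = 24.67 mol, ξ₁ = 82.63 mol.
Outlet amounts (n = n₀ + Σ ν·ξ):
  B: 535 − 2(82.63) − 1(24.67) = 345.1
  D: 2000 − 3(82.63) − 2(24.67) = 1703
  C: 0 + 1(82.63) = 82.63
  E: 0 + 1(24.67) = 24.67

82.6 mol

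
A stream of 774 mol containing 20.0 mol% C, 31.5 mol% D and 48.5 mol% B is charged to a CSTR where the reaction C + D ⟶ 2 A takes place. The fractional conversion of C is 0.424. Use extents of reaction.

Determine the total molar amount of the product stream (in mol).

774 mol

C reacted = 0.424 × 154.8 = 65.64 mol; ν_C = −1, so ξ = 65.64/1 = 65.64 mol.
Outlet amounts (n = n₀ + ν ξ):
  C: 154.8 − 1(65.64) = 89.16
  D: 243.8 − 1(65.64) = 178.2
  A: 0 + 2(65.64) = 131.3
  B: 375.4 (inert)
Total out = 89.16 + 178.2 + 131.3 + 375.4 = 774 mol.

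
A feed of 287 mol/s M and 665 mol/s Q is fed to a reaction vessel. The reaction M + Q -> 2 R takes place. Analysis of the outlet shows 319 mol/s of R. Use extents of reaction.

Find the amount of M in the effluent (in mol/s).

128 mol/s

For R: n = n₀ + 2ξ → 319 = 0 + 2ξ, giving ξ = 159.5 mol/s.
Outlet amounts (n = n₀ + ν ξ):
  M: 287 − 1(159.5) = 127.5
  Q: 665 − 1(159.5) = 505.5
  R: 0 + 2(159.5) = 319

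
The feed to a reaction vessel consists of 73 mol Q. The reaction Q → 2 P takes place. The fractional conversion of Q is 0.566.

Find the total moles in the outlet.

Q reacted = 0.566 × 73 = 41.32 mol; ν_Q = −1, so ξ = 41.32/1 = 41.32 mol.
Outlet amounts (n = n₀ + ν ξ):
  Q: 73 − 1(41.32) = 31.68
  P: 0 + 2(41.32) = 82.64
Total out = 31.68 + 82.64 = 114.3 mol.

114 mol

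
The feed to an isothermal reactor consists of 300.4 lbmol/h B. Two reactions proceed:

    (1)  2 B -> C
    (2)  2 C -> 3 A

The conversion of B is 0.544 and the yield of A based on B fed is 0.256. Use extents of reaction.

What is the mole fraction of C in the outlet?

0.125

Conversion of B: B consumed = 2ξ₁ = 0.544 × 300.4 → ξ₁ = 81.71 lbmol/h.
Yield of A: 3ξ₂ / 300.4 = 0.256 → ξ₂ = 25.63 lbmol/h.
Outlet amounts (n = n₀ + Σ ν·ξ):
  B: 300.4 − 2(81.71) = 137
  C: 0 + 1(81.71) − 2(25.63) = 30.44
  A: 0 + 3(25.63) = 76.9
Total out = 244.3 lbmol/h; y_C = 30.44 / 244.3 = 0.1246.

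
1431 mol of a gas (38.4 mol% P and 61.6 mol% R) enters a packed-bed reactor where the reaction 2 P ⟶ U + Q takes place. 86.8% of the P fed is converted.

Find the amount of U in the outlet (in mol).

P reacted = 0.868 × 549.5 = 477 mol; ν_P = −2, so ξ = 477/2 = 238.5 mol.
Outlet amounts (n = n₀ + ν ξ):
  P: 549.5 − 2(238.5) = 72.53
  U: 0 + 1(238.5) = 238.5
  Q: 0 + 1(238.5) = 238.5
  R: 881.5 (inert)

238 mol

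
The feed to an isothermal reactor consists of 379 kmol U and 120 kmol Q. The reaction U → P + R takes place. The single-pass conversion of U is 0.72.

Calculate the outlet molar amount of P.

273 kmol

U reacted = 0.72 × 379 = 272.9 kmol; ν_U = −1, so ξ = 272.9/1 = 272.9 kmol.
Outlet amounts (n = n₀ + ν ξ):
  U: 379 − 1(272.9) = 106.1
  P: 0 + 1(272.9) = 272.9
  R: 0 + 1(272.9) = 272.9
  Q: 120 (inert)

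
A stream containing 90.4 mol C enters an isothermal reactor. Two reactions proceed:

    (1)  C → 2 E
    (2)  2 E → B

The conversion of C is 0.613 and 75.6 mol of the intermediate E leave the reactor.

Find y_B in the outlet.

0.137

Conversion of C: C consumed = 1ξ₁ = 0.613 × 90.4 → ξ₁ = 55.42 mol.
E balance: n_E = 0 + 2ξ₁ − 2ξ₂ = 75.6 → ξ₂ = (2·55.42 − 75.6)/2 = 17.62 mol.
Outlet amounts (n = n₀ + Σ ν·ξ):
  C: 90.4 − 1(55.42) = 34.98
  E: 0 + 2(55.42) − 2(17.62) = 75.6
  B: 0 + 1(17.62) = 17.62
Total out = 128.2 mol; y_B = 17.62 / 128.2 = 0.1374.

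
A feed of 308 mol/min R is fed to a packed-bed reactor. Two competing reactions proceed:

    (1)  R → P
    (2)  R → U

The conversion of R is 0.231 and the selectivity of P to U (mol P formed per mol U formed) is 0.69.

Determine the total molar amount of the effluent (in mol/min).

308 mol/min

Conversion of R: R consumed = 0.231 × 308 = 71.15 mol/min = 1ξ₁ + 1ξ₂.
Selectivity: 1ξ₁ / (1ξ₂) = 0.69 → ξ₁ = 0.69 ξ₂.
Substitute: (1·0.69 + 1) ξ₂ = 71.15 → ξ₂ = 42.1 mol/min, ξ₁ = 29.05 mol/min.
Outlet amounts (n = n₀ + Σ ν·ξ):
  R: 308 − 1(29.05) − 1(42.1) = 236.9
  P: 0 + 1(29.05) = 29.05
  U: 0 + 1(42.1) = 42.1
Total out = 236.9 + 29.05 + 42.1 = 308 mol/min.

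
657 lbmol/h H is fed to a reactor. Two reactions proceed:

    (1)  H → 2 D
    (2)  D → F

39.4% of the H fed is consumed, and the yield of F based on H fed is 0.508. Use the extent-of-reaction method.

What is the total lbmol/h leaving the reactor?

Conversion of H: H consumed = 1ξ₁ = 0.394 × 657 → ξ₁ = 258.9 lbmol/h.
Yield of F: 1ξ₂ / 657 = 0.508 → ξ₂ = 333.8 lbmol/h.
Outlet amounts (n = n₀ + Σ ν·ξ):
  H: 657 − 1(258.9) = 398.1
  D: 0 + 2(258.9) − 1(333.8) = 184
  F: 0 + 1(333.8) = 333.8
Total out = 398.1 + 184 + 333.8 = 915.9 lbmol/h.

916 lbmol/h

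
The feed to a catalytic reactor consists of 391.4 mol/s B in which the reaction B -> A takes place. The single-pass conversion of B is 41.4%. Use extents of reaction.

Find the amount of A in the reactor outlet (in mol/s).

B reacted = 0.414 × 391.4 = 162 mol/s; ν_B = −1, so ξ = 162/1 = 162 mol/s.
Outlet amounts (n = n₀ + ν ξ):
  B: 391.4 − 1(162) = 229.4
  A: 0 + 1(162) = 162

162 mol/s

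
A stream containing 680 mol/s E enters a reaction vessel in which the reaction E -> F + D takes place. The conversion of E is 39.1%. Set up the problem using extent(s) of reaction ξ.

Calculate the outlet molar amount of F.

E reacted = 0.391 × 680 = 265.9 mol/s; ν_E = −1, so ξ = 265.9/1 = 265.9 mol/s.
Outlet amounts (n = n₀ + ν ξ):
  E: 680 − 1(265.9) = 414.1
  F: 0 + 1(265.9) = 265.9
  D: 0 + 1(265.9) = 265.9

266 mol/s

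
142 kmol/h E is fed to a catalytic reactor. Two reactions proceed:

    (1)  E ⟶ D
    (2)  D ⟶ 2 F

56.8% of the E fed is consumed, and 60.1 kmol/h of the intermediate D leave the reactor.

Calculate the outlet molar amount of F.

41.1 kmol/h

Conversion of E: E consumed = 1ξ₁ = 0.568 × 142 → ξ₁ = 80.66 kmol/h.
D balance: n_D = 0 + 1ξ₁ − 1ξ₂ = 60.1 → ξ₂ = (1·80.66 − 60.1)/1 = 20.56 kmol/h.
Outlet amounts (n = n₀ + Σ ν·ξ):
  E: 142 − 1(80.66) = 61.34
  D: 0 + 1(80.66) − 1(20.56) = 60.1
  F: 0 + 2(20.56) = 41.11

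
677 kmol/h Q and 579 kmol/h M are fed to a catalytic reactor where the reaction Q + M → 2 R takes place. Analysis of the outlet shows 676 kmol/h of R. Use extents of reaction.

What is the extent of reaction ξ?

ξ = 338 kmol/h

For R: n = n₀ + 2ξ → 676 = 0 + 2ξ, giving ξ = 338 kmol/h.
Outlet amounts (n = n₀ + ν ξ):
  Q: 677 − 1(338) = 339
  M: 579 − 1(338) = 241
  R: 0 + 2(338) = 676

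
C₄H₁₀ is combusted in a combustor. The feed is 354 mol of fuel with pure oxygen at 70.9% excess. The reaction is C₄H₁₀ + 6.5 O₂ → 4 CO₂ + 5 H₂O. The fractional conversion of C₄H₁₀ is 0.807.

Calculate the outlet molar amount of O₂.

Stoichiometric O₂ = 6.5 × 354 = 2301 mol; O₂ fed = 2301 × 1.709 = 3932 mol.
Fuel reacted = 0.807 × 354 → ξ = 285.7 mol.
Outlet (n = n₀ + ν ξ):
  C₄H₁₀: 354 − 1(285.7) = 68.32
  O₂: 3932 − 6.5(285.7) = 2076
  CO₂: 0 + 4(285.7) = 1143
  H₂O: 0 + 5(285.7) = 1428

2080 mol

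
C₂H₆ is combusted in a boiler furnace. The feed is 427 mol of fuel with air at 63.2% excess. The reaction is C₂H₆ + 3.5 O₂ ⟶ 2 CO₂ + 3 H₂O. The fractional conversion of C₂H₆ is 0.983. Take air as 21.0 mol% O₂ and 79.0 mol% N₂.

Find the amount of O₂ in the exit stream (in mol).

Stoichiometric O₂ = 3.5 × 427 = 1494 mol; O₂ fed = 1494 × 1.632 = 2439 mol.
N₂ fed = 2439 × 79/21 = 9175 mol.
Fuel reacted = 0.983 × 427 → ξ = 419.7 mol.
Outlet (n = n₀ + ν ξ):
  C₂H₆: 427 − 1(419.7) = 7.259
  O₂: 2439 − 3.5(419.7) = 969.9
  N₂: 9175 (inert)
  CO₂: 0 + 2(419.7) = 839.5
  H₂O: 0 + 3(419.7) = 1259

970 mol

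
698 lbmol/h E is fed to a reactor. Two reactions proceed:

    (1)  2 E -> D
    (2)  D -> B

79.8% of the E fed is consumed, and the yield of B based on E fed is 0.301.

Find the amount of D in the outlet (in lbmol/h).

Conversion of E: E consumed = 2ξ₁ = 0.798 × 698 → ξ₁ = 278.5 lbmol/h.
Yield of B: 1ξ₂ / 698 = 0.301 → ξ₂ = 210.1 lbmol/h.
Outlet amounts (n = n₀ + Σ ν·ξ):
  E: 698 − 2(278.5) = 141
  D: 0 + 1(278.5) − 1(210.1) = 68.4
  B: 0 + 1(210.1) = 210.1

68.4 lbmol/h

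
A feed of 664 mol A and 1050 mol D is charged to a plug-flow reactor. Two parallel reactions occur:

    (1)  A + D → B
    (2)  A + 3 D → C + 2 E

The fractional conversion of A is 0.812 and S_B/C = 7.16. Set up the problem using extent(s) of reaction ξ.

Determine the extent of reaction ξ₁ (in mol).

ξ₁ = 473 mol

Conversion of A: A consumed = 0.812 × 664 = 539.2 mol = 1ξ₁ + 1ξ₂.
Selectivity: 1ξ₁ / (1ξ₂) = 7.16 → ξ₁ = 7.16 ξ₂.
Substitute: (1·7.16 + 1) ξ₂ = 539.2 → ξ₂ = 66.07 mol, ξ₁ = 473.1 mol.
Outlet amounts (n = n₀ + Σ ν·ξ):
  A: 664 − 1(473.1) − 1(66.07) = 124.8
  D: 1050 − 1(473.1) − 3(66.07) = 378.7
  B: 0 + 1(473.1) = 473.1
  C: 0 + 1(66.07) = 66.07
  E: 0 + 2(66.07) = 132.1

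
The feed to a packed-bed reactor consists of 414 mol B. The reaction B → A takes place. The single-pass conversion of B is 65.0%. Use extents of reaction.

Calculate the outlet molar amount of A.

B reacted = 0.65 × 414 = 269.1 mol; ν_B = −1, so ξ = 269.1/1 = 269.1 mol.
Outlet amounts (n = n₀ + ν ξ):
  B: 414 − 1(269.1) = 144.9
  A: 0 + 1(269.1) = 269.1

269 mol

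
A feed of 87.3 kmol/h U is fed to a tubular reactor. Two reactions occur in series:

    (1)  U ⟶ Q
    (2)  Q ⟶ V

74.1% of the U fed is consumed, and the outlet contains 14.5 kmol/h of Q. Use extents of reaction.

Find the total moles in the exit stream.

Conversion of U: U consumed = 1ξ₁ = 0.741 × 87.3 → ξ₁ = 64.69 kmol/h.
Q balance: n_Q = 0 + 1ξ₁ − 1ξ₂ = 14.5 → ξ₂ = (1·64.69 − 14.5)/1 = 50.19 kmol/h.
Outlet amounts (n = n₀ + Σ ν·ξ):
  U: 87.3 − 1(64.69) = 22.61
  Q: 0 + 1(64.69) − 1(50.19) = 14.5
  V: 0 + 1(50.19) = 50.19
Total out = 22.61 + 14.5 + 50.19 = 87.3 kmol/h.

87.3 kmol/h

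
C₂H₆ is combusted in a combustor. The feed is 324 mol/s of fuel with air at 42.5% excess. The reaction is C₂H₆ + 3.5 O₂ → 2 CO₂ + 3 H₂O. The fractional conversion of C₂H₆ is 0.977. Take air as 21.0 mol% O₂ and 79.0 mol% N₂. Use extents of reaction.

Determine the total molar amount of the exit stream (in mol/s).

8180 mol/s

Stoichiometric O₂ = 3.5 × 324 = 1134 mol/s; O₂ fed = 1134 × 1.425 = 1616 mol/s.
N₂ fed = 1616 × 79/21 = 6079 mol/s.
Fuel reacted = 0.977 × 324 → ξ = 316.5 mol/s.
Outlet (n = n₀ + ν ξ):
  C₂H₆: 324 − 1(316.5) = 7.452
  O₂: 1616 − 3.5(316.5) = 508
  N₂: 6079 (inert)
  CO₂: 0 + 2(316.5) = 633.1
  H₂O: 0 + 3(316.5) = 949.6
Total out = 7.452 + 508 + 6079 + 633.1 + 949.6 = 8177 mol/s.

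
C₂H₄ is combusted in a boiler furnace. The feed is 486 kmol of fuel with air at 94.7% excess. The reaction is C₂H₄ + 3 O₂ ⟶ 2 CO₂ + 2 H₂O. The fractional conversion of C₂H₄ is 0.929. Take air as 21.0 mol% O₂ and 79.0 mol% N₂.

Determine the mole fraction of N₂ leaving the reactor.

0.763

Stoichiometric O₂ = 3 × 486 = 1458 kmol; O₂ fed = 1458 × 1.947 = 2839 kmol.
N₂ fed = 2839 × 79/21 = 10680 kmol.
Fuel reacted = 0.929 × 486 → ξ = 451.5 kmol.
Outlet (n = n₀ + ν ξ):
  C₂H₄: 486 − 1(451.5) = 34.51
  O₂: 2839 − 3(451.5) = 1484
  N₂: 10680 (inert)
  CO₂: 0 + 2(451.5) = 903
  H₂O: 0 + 2(451.5) = 903
Total out = 14000 kmol; y_N₂ = 10680 / 14000 = 0.7626.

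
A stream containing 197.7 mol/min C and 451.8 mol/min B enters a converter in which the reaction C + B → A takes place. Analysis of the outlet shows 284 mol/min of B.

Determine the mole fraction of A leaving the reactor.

0.348

For B: n = n₀ − 1ξ → 284 = 451.8 − 1ξ, giving ξ = 167.8 mol/min.
Outlet amounts (n = n₀ + ν ξ):
  C: 197.7 − 1(167.8) = 29.9
  B: 451.8 − 1(167.8) = 284
  A: 0 + 1(167.8) = 167.8
Total out = 481.7 mol/min; y_A = 167.8 / 481.7 = 0.3483.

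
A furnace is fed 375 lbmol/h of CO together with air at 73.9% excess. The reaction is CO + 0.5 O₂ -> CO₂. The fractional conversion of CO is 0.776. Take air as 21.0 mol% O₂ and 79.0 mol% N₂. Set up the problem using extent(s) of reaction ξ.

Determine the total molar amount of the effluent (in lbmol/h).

Stoichiometric O₂ = 0.5 × 375 = 187.5 lbmol/h; O₂ fed = 187.5 × 1.739 = 326.1 lbmol/h.
N₂ fed = 326.1 × 79/21 = 1227 lbmol/h.
Fuel reacted = 0.776 × 375 → ξ = 291 lbmol/h.
Outlet (n = n₀ + ν ξ):
  CO: 375 − 1(291) = 84
  O₂: 326.1 − 0.5(291) = 180.6
  N₂: 1227 (inert)
  CO₂: 0 + 1(291) = 291
Total out = 84 + 180.6 + 1227 + 291 = 1782 lbmol/h.

1780 lbmol/h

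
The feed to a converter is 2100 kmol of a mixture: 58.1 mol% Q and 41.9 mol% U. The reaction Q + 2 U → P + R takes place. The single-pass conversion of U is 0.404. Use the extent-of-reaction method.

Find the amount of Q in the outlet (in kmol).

U reacted = 0.404 × 879.9 = 355.5 kmol; ν_U = −2, so ξ = 355.5/2 = 177.7 kmol.
Outlet amounts (n = n₀ + ν ξ):
  Q: 1220 − 1(177.7) = 1042
  U: 879.9 − 2(177.7) = 524.4
  P: 0 + 1(177.7) = 177.7
  R: 0 + 1(177.7) = 177.7

1040 kmol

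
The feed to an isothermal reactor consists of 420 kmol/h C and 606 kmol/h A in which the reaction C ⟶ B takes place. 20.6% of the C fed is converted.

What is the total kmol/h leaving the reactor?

C reacted = 0.206 × 420 = 86.52 kmol/h; ν_C = −1, so ξ = 86.52/1 = 86.52 kmol/h.
Outlet amounts (n = n₀ + ν ξ):
  C: 420 − 1(86.52) = 333.5
  B: 0 + 1(86.52) = 86.52
  A: 606 (inert)
Total out = 333.5 + 86.52 + 606 = 1026 kmol/h.

1030 kmol/h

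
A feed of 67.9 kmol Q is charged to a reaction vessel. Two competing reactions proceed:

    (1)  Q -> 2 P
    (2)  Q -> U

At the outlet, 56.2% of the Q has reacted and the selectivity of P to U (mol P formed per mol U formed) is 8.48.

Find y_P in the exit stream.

Conversion of Q: Q consumed = 0.562 × 67.9 = 38.16 kmol = 1ξ₁ + 1ξ₂.
Selectivity: 2ξ₁ / (1ξ₂) = 8.48 → ξ₁ = 4.24 ξ₂.
Substitute: (1·4.24 + 1) ξ₂ = 38.16 → ξ₂ = 7.282 kmol, ξ₁ = 30.88 kmol.
Outlet amounts (n = n₀ + Σ ν·ξ):
  Q: 67.9 − 1(30.88) − 1(7.282) = 29.74
  P: 0 + 2(30.88) = 61.75
  U: 0 + 1(7.282) = 7.282
Total out = 98.78 kmol; y_P = 61.75 / 98.78 = 0.6252.

0.625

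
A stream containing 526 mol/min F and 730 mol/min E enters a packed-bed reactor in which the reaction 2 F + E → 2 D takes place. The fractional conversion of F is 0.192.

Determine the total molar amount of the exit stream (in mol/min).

1210 mol/min

F reacted = 0.192 × 526 = 101 mol/min; ν_F = −2, so ξ = 101/2 = 50.5 mol/min.
Outlet amounts (n = n₀ + ν ξ):
  F: 526 − 2(50.5) = 425
  E: 730 − 1(50.5) = 679.5
  D: 0 + 2(50.5) = 101
Total out = 425 + 679.5 + 101 = 1206 mol/min.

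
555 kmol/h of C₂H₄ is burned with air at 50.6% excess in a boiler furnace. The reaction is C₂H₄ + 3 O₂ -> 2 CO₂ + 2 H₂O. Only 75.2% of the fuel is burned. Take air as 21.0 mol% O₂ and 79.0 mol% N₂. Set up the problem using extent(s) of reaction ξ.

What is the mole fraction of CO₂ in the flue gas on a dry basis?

0.0716

Stoichiometric O₂ = 3 × 555 = 1665 kmol/h; O₂ fed = 1665 × 1.506 = 2507 kmol/h.
N₂ fed = 2507 × 79/21 = 9433 kmol/h.
Fuel reacted = 0.752 × 555 → ξ = 417.4 kmol/h.
Outlet (n = n₀ + ν ξ):
  C₂H₄: 555 − 1(417.4) = 137.6
  O₂: 2507 − 3(417.4) = 1255
  N₂: 9433 (inert)
  CO₂: 0 + 2(417.4) = 834.7
  H₂O: 0 + 2(417.4) = 834.7
Dry total = 11660 kmol/h; y_CO₂ (dry) = 834.7 / 11660 = 0.07158.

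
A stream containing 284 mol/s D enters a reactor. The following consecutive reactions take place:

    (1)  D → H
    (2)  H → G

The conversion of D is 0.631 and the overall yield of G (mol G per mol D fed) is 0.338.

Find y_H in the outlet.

0.293

Conversion of D: D consumed = 1ξ₁ = 0.631 × 284 → ξ₁ = 179.2 mol/s.
Yield of G: 1ξ₂ / 284 = 0.338 → ξ₂ = 95.99 mol/s.
Outlet amounts (n = n₀ + Σ ν·ξ):
  D: 284 − 1(179.2) = 104.8
  H: 0 + 1(179.2) − 1(95.99) = 83.21
  G: 0 + 1(95.99) = 95.99
Total out = 284 mol/s; y_H = 83.21 / 284 = 0.293.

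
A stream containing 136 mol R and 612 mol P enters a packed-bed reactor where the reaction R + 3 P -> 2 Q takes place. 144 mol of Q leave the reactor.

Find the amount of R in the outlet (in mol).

For Q: n = n₀ + 2ξ → 144 = 0 + 2ξ, giving ξ = 72 mol.
Outlet amounts (n = n₀ + ν ξ):
  R: 136 − 1(72) = 64
  P: 612 − 3(72) = 396
  Q: 0 + 2(72) = 144

64 mol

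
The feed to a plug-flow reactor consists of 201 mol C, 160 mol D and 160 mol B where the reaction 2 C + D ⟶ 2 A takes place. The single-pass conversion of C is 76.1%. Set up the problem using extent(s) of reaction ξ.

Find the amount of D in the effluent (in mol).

C reacted = 0.761 × 201 = 153 mol; ν_C = −2, so ξ = 153/2 = 76.48 mol.
Outlet amounts (n = n₀ + ν ξ):
  C: 201 − 2(76.48) = 48.04
  D: 160 − 1(76.48) = 83.52
  A: 0 + 2(76.48) = 153
  B: 160 (inert)

83.5 mol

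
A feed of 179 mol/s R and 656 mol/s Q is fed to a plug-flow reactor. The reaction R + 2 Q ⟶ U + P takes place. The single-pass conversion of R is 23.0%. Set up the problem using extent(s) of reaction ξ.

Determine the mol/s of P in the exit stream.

R reacted = 0.23 × 179 = 41.17 mol/s; ν_R = −1, so ξ = 41.17/1 = 41.17 mol/s.
Outlet amounts (n = n₀ + ν ξ):
  R: 179 − 1(41.17) = 137.8
  Q: 656 − 2(41.17) = 573.7
  U: 0 + 1(41.17) = 41.17
  P: 0 + 1(41.17) = 41.17

41.2 mol/s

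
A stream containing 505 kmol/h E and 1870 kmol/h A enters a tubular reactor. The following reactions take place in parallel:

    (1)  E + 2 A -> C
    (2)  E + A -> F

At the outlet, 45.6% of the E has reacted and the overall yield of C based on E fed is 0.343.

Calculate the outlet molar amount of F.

Yield of C: 1ξ₁ / 505 = 0.343 → ξ₁ = 173.2 kmol/h.
Conversion of E: 1ξ₁ + 1ξ₂ = 0.456 × 505 = 230.3 → ξ₂ = 57.06 kmol/h.
Outlet amounts (n = n₀ + Σ ν·ξ):
  E: 505 − 1(173.2) − 1(57.06) = 274.7
  A: 1870 − 2(173.2) − 1(57.06) = 1467
  C: 0 + 1(173.2) = 173.2
  F: 0 + 1(57.06) = 57.06

57.1 kmol/h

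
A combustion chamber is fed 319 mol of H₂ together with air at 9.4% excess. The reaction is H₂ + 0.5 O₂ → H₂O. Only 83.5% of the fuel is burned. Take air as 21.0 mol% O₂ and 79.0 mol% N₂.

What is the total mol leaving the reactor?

1020 mol

Stoichiometric O₂ = 0.5 × 319 = 159.5 mol; O₂ fed = 159.5 × 1.094 = 174.5 mol.
N₂ fed = 174.5 × 79/21 = 656.4 mol.
Fuel reacted = 0.835 × 319 → ξ = 266.4 mol.
Outlet (n = n₀ + ν ξ):
  H₂: 319 − 1(266.4) = 52.63
  O₂: 174.5 − 0.5(266.4) = 41.31
  N₂: 656.4 (inert)
  H₂O: 0 + 1(266.4) = 266.4
Total out = 52.63 + 41.31 + 656.4 + 266.4 = 1017 mol.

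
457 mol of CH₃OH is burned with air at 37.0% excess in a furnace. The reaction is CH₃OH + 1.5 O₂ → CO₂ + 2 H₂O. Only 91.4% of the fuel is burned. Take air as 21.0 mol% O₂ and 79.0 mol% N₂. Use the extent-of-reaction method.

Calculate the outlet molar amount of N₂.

Stoichiometric O₂ = 1.5 × 457 = 685.5 mol; O₂ fed = 685.5 × 1.370 = 939.1 mol.
N₂ fed = 939.1 × 79/21 = 3533 mol.
Fuel reacted = 0.914 × 457 → ξ = 417.7 mol.
Outlet (n = n₀ + ν ξ):
  CH₃OH: 457 − 1(417.7) = 39.3
  O₂: 939.1 − 1.5(417.7) = 312.6
  N₂: 3533 (inert)
  CO₂: 0 + 1(417.7) = 417.7
  H₂O: 0 + 2(417.7) = 835.4

3530 mol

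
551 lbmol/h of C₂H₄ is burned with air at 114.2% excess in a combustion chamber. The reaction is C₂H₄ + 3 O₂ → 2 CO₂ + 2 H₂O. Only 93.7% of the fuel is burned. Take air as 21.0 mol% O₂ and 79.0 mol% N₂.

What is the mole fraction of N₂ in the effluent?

Stoichiometric O₂ = 3 × 551 = 1653 lbmol/h; O₂ fed = 1653 × 2.142 = 3541 lbmol/h.
N₂ fed = 3541 × 79/21 = 13320 lbmol/h.
Fuel reacted = 0.937 × 551 → ξ = 516.3 lbmol/h.
Outlet (n = n₀ + ν ξ):
  C₂H₄: 551 − 1(516.3) = 34.71
  O₂: 3541 − 3(516.3) = 1992
  N₂: 13320 (inert)
  CO₂: 0 + 2(516.3) = 1033
  H₂O: 0 + 2(516.3) = 1033
Total out = 17410 lbmol/h; y_N₂ = 13320 / 17410 = 0.765.

0.765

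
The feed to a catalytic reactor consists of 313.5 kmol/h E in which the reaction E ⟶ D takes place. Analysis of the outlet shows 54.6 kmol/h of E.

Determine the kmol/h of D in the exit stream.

For E: n = n₀ − 1ξ → 54.6 = 313.5 − 1ξ, giving ξ = 258.9 kmol/h.
Outlet amounts (n = n₀ + ν ξ):
  E: 313.5 − 1(258.9) = 54.6
  D: 0 + 1(258.9) = 258.9

259 kmol/h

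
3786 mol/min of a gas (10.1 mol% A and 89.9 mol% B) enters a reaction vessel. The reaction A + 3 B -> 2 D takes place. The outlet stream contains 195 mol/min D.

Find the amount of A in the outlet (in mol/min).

285 mol/min

For D: n = n₀ + 2ξ → 195 = 0 + 2ξ, giving ξ = 97.5 mol/min.
Outlet amounts (n = n₀ + ν ξ):
  A: 382.4 − 1(97.5) = 284.9
  B: 3404 − 3(97.5) = 3111
  D: 0 + 2(97.5) = 195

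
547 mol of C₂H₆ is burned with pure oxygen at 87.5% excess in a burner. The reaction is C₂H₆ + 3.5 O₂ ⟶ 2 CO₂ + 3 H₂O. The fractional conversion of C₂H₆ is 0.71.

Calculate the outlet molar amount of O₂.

2230 mol

Stoichiometric O₂ = 3.5 × 547 = 1914 mol; O₂ fed = 1914 × 1.875 = 3590 mol.
Fuel reacted = 0.71 × 547 → ξ = 388.4 mol.
Outlet (n = n₀ + ν ξ):
  C₂H₆: 547 − 1(388.4) = 158.6
  O₂: 3590 − 3.5(388.4) = 2230
  CO₂: 0 + 2(388.4) = 776.7
  H₂O: 0 + 3(388.4) = 1165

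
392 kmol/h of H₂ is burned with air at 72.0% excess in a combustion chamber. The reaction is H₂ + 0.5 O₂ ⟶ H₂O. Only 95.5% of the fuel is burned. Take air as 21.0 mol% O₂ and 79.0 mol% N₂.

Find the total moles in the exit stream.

1810 kmol/h

Stoichiometric O₂ = 0.5 × 392 = 196 kmol/h; O₂ fed = 196 × 1.720 = 337.1 kmol/h.
N₂ fed = 337.1 × 79/21 = 1268 kmol/h.
Fuel reacted = 0.955 × 392 → ξ = 374.4 kmol/h.
Outlet (n = n₀ + ν ξ):
  H₂: 392 − 1(374.4) = 17.64
  O₂: 337.1 − 0.5(374.4) = 149.9
  N₂: 1268 (inert)
  H₂O: 0 + 1(374.4) = 374.4
Total out = 17.64 + 149.9 + 1268 + 374.4 = 1810 kmol/h.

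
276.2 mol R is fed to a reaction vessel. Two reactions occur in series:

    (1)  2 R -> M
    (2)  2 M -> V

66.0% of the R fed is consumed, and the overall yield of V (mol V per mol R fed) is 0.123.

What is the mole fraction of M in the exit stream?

0.154

Conversion of R: R consumed = 2ξ₁ = 0.66 × 276.2 → ξ₁ = 91.15 mol.
Yield of V: 1ξ₂ / 276.2 = 0.123 → ξ₂ = 33.97 mol.
Outlet amounts (n = n₀ + Σ ν·ξ):
  R: 276.2 − 2(91.15) = 93.91
  M: 0 + 1(91.15) − 2(33.97) = 23.2
  V: 0 + 1(33.97) = 33.97
Total out = 151.1 mol; y_M = 23.2 / 151.1 = 0.1536.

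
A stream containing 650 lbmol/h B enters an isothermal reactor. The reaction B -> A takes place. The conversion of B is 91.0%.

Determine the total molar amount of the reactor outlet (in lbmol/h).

650 lbmol/h

B reacted = 0.91 × 650 = 591.5 lbmol/h; ν_B = −1, so ξ = 591.5/1 = 591.5 lbmol/h.
Outlet amounts (n = n₀ + ν ξ):
  B: 650 − 1(591.5) = 58.5
  A: 0 + 1(591.5) = 591.5
Total out = 58.5 + 591.5 = 650 lbmol/h.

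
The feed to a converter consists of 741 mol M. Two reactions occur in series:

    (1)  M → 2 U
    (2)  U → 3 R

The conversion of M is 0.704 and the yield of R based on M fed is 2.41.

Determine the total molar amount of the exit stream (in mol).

Conversion of M: M consumed = 1ξ₁ = 0.704 × 741 → ξ₁ = 521.7 mol.
Yield of R: 3ξ₂ / 741 = 2.41 → ξ₂ = 595.3 mol.
Outlet amounts (n = n₀ + Σ ν·ξ):
  M: 741 − 1(521.7) = 219.3
  U: 0 + 2(521.7) − 1(595.3) = 448.1
  R: 0 + 3(595.3) = 1786
Total out = 219.3 + 448.1 + 1786 = 2453 mol.

2450 mol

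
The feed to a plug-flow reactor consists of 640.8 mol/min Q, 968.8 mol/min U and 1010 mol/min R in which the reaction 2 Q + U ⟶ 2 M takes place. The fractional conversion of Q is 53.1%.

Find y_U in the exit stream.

0.326

Q reacted = 0.531 × 640.8 = 340.3 mol/min; ν_Q = −2, so ξ = 340.3/2 = 170.1 mol/min.
Outlet amounts (n = n₀ + ν ξ):
  Q: 640.8 − 2(170.1) = 300.5
  U: 968.8 − 1(170.1) = 798.7
  M: 0 + 2(170.1) = 340.3
  R: 1010 (inert)
Total out = 2449 mol/min; y_U = 798.7 / 2449 = 0.3261.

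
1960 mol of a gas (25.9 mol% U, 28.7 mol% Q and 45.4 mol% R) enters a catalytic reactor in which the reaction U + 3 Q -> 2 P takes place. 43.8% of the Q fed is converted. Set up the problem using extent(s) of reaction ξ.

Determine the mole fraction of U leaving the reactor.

Q reacted = 0.438 × 562.5 = 246.4 mol; ν_Q = −3, so ξ = 246.4/3 = 82.13 mol.
Outlet amounts (n = n₀ + ν ξ):
  U: 507.6 − 1(82.13) = 425.5
  Q: 562.5 − 3(82.13) = 316.1
  P: 0 + 2(82.13) = 164.3
  R: 889.8 (inert)
Total out = 1796 mol; y_U = 425.5 / 1796 = 0.237.

0.237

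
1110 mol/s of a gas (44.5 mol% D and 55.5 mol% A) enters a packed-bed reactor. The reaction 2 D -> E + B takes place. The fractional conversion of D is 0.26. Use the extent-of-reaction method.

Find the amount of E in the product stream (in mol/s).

D reacted = 0.26 × 493.9 = 128.4 mol/s; ν_D = −2, so ξ = 128.4/2 = 64.21 mol/s.
Outlet amounts (n = n₀ + ν ξ):
  D: 493.9 − 2(64.21) = 365.5
  E: 0 + 1(64.21) = 64.21
  B: 0 + 1(64.21) = 64.21
  A: 616 (inert)

64.2 mol/s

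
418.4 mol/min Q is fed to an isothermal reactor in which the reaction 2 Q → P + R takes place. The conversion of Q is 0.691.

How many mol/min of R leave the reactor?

Q reacted = 0.691 × 418.4 = 289.1 mol/min; ν_Q = −2, so ξ = 289.1/2 = 144.6 mol/min.
Outlet amounts (n = n₀ + ν ξ):
  Q: 418.4 − 2(144.6) = 129.3
  P: 0 + 1(144.6) = 144.6
  R: 0 + 1(144.6) = 144.6

145 mol/min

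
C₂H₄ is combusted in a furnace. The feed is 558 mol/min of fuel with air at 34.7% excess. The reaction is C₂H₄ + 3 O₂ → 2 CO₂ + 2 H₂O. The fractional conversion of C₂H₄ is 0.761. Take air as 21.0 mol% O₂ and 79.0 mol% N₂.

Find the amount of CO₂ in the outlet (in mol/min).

849 mol/min

Stoichiometric O₂ = 3 × 558 = 1674 mol/min; O₂ fed = 1674 × 1.347 = 2255 mol/min.
N₂ fed = 2255 × 79/21 = 8483 mol/min.
Fuel reacted = 0.761 × 558 → ξ = 424.6 mol/min.
Outlet (n = n₀ + ν ξ):
  C₂H₄: 558 − 1(424.6) = 133.4
  O₂: 2255 − 3(424.6) = 981
  N₂: 8483 (inert)
  CO₂: 0 + 2(424.6) = 849.3
  H₂O: 0 + 2(424.6) = 849.3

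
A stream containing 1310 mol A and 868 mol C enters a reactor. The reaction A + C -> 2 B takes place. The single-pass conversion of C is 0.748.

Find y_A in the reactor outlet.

C reacted = 0.748 × 868 = 649.3 mol; ν_C = −1, so ξ = 649.3/1 = 649.3 mol.
Outlet amounts (n = n₀ + ν ξ):
  A: 1310 − 1(649.3) = 660.7
  C: 868 − 1(649.3) = 218.7
  B: 0 + 2(649.3) = 1299
Total out = 2178 mol; y_A = 660.7 / 2178 = 0.3034.

0.303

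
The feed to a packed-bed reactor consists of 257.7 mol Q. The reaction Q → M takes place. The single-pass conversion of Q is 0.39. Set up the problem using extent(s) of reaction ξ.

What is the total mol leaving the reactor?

258 mol

Q reacted = 0.39 × 257.7 = 100.5 mol; ν_Q = −1, so ξ = 100.5/1 = 100.5 mol.
Outlet amounts (n = n₀ + ν ξ):
  Q: 257.7 − 1(100.5) = 157.2
  M: 0 + 1(100.5) = 100.5
Total out = 157.2 + 100.5 = 257.7 mol.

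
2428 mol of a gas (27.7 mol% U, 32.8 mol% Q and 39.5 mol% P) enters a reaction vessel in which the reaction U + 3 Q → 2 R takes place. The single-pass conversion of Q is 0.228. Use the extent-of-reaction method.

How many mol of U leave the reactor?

612 mol

Q reacted = 0.228 × 796.4 = 181.6 mol; ν_Q = −3, so ξ = 181.6/3 = 60.53 mol.
Outlet amounts (n = n₀ + ν ξ):
  U: 672.6 − 1(60.53) = 612
  Q: 796.4 − 3(60.53) = 614.8
  R: 0 + 2(60.53) = 121.1
  P: 959.1 (inert)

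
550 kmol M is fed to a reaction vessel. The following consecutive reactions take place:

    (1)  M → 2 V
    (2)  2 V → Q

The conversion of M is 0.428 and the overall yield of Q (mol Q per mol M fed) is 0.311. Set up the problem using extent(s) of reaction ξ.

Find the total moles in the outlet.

614 kmol

Conversion of M: M consumed = 1ξ₁ = 0.428 × 550 → ξ₁ = 235.4 kmol.
Yield of Q: 1ξ₂ / 550 = 0.311 → ξ₂ = 171.1 kmol.
Outlet amounts (n = n₀ + Σ ν·ξ):
  M: 550 − 1(235.4) = 314.6
  V: 0 + 2(235.4) − 2(171.1) = 128.7
  Q: 0 + 1(171.1) = 171.1
Total out = 314.6 + 128.7 + 171.1 = 614.4 kmol.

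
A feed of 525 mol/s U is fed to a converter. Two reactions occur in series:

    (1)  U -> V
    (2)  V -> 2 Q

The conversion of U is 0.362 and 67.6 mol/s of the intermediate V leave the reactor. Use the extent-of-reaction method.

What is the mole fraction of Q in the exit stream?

Conversion of U: U consumed = 1ξ₁ = 0.362 × 525 → ξ₁ = 190 mol/s.
V balance: n_V = 0 + 1ξ₁ − 1ξ₂ = 67.6 → ξ₂ = (1·190 − 67.6)/1 = 122.4 mol/s.
Outlet amounts (n = n₀ + Σ ν·ξ):
  U: 525 − 1(190) = 335
  V: 0 + 1(190) − 1(122.4) = 67.6
  Q: 0 + 2(122.4) = 244.9
Total out = 647.5 mol/s; y_Q = 244.9 / 647.5 = 0.3783.

0.378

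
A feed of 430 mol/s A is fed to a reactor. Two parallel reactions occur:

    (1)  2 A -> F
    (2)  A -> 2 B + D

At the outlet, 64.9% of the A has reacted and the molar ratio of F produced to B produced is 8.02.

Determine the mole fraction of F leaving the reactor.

Conversion of A: A consumed = 0.649 × 430 = 279.1 mol/s = 2ξ₁ + 1ξ₂.
Selectivity: 1ξ₁ / (2ξ₂) = 8.02 → ξ₁ = 16.04 ξ₂.
Substitute: (2·16.04 + 1) ξ₂ = 279.1 → ξ₂ = 8.436 mol/s, ξ₁ = 135.3 mol/s.
Outlet amounts (n = n₀ + Σ ν·ξ):
  A: 430 − 2(135.3) − 1(8.436) = 150.9
  F: 0 + 1(135.3) = 135.3
  B: 0 + 2(8.436) = 16.87
  D: 0 + 1(8.436) = 8.436
Total out = 311.6 mol/s; y_F = 135.3 / 311.6 = 0.4343.

0.434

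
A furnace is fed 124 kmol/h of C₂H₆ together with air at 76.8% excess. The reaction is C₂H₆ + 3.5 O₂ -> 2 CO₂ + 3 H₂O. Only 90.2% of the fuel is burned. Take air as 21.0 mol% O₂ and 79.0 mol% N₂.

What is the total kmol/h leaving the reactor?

Stoichiometric O₂ = 3.5 × 124 = 434 kmol/h; O₂ fed = 434 × 1.768 = 767.3 kmol/h.
N₂ fed = 767.3 × 79/21 = 2887 kmol/h.
Fuel reacted = 0.902 × 124 → ξ = 111.8 kmol/h.
Outlet (n = n₀ + ν ξ):
  C₂H₆: 124 − 1(111.8) = 12.15
  O₂: 767.3 − 3.5(111.8) = 375.8
  N₂: 2887 (inert)
  CO₂: 0 + 2(111.8) = 223.7
  H₂O: 0 + 3(111.8) = 335.5
Total out = 12.15 + 375.8 + 2887 + 223.7 + 335.5 = 3834 kmol/h.

3830 kmol/h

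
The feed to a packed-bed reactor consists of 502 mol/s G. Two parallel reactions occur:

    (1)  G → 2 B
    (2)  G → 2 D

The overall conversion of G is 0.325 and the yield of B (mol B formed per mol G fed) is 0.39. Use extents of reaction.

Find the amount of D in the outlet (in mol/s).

Yield of B: 2ξ₁ / 502 = 0.39 → ξ₁ = 97.89 mol/s.
Conversion of G: 1ξ₁ + 1ξ₂ = 0.325 × 502 = 163.2 → ξ₂ = 65.26 mol/s.
Outlet amounts (n = n₀ + Σ ν·ξ):
  G: 502 − 1(97.89) − 1(65.26) = 338.9
  B: 0 + 2(97.89) = 195.8
  D: 0 + 2(65.26) = 130.5

131 mol/s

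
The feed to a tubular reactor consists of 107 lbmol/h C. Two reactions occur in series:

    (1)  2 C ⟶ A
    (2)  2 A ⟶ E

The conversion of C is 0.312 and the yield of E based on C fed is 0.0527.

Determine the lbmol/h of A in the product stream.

Conversion of C: C consumed = 2ξ₁ = 0.312 × 107 → ξ₁ = 16.69 lbmol/h.
Yield of E: 1ξ₂ / 107 = 0.0527 → ξ₂ = 5.639 lbmol/h.
Outlet amounts (n = n₀ + Σ ν·ξ):
  C: 107 − 2(16.69) = 73.62
  A: 0 + 1(16.69) − 2(5.639) = 5.414
  E: 0 + 1(5.639) = 5.639

5.41 lbmol/h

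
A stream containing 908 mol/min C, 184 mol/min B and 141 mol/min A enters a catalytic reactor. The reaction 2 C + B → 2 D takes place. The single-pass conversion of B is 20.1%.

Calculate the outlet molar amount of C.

834 mol/min

B reacted = 0.201 × 184 = 36.98 mol/min; ν_B = −1, so ξ = 36.98/1 = 36.98 mol/min.
Outlet amounts (n = n₀ + ν ξ):
  C: 908 − 2(36.98) = 834
  B: 184 − 1(36.98) = 147
  D: 0 + 2(36.98) = 73.97
  A: 141 (inert)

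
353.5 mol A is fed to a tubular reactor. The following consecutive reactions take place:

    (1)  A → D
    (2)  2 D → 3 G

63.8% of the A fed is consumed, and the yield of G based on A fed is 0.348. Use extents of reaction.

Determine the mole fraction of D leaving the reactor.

Conversion of A: A consumed = 1ξ₁ = 0.638 × 353.5 → ξ₁ = 225.5 mol.
Yield of G: 3ξ₂ / 353.5 = 0.348 → ξ₂ = 41.01 mol.
Outlet amounts (n = n₀ + Σ ν·ξ):
  A: 353.5 − 1(225.5) = 128
  D: 0 + 1(225.5) − 2(41.01) = 143.5
  G: 0 + 3(41.01) = 123
Total out = 394.5 mol; y_D = 143.5 / 394.5 = 0.3638.

0.364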